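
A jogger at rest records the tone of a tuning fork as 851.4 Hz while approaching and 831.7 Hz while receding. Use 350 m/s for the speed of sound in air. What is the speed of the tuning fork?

f₁/f₂ = (v + v_s)/(v − v_s), so v_s = v · (f₁ − f₂)/(f₁ + f₂).
v_s = 350 × (851.4 − 831.7)/(851.4 + 831.7) = 350 × 19.7/1683.1 ≈ 4.1 m/s.

4.1 m/s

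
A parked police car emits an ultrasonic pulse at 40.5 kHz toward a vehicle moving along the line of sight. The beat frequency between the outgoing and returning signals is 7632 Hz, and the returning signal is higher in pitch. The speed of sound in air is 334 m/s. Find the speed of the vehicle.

29 m/s

Double Doppler shift off a moving reflector: f₂ = f₀ · (v + u)/(v − u) (u > 0 toward emitter).
Returning signal is higher, so f₂ = f₀ + Δf = 40500 + 7632 = 48132 Hz.
Rearranging, u = v · (f₂ − f₀)/(f₂ + f₀) = 334 × 7632/88632 ≈ 29 m/s.
So the vehicle is moving at 29 m/s toward the emitter.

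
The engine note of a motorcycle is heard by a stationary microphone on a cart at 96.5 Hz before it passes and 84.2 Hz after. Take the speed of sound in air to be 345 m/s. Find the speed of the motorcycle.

23.5 m/s

f₁/f₂ = (v + v_s)/(v − v_s), so v_s = v · (f₁ − f₂)/(f₁ + f₂).
v_s = 345 × (96.5 − 84.2)/(96.5 + 84.2) = 345 × 12.3/180.7 ≈ 23.5 m/s.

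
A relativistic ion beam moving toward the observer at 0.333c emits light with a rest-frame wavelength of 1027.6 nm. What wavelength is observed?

726.9 nm

Relativistic Doppler for wavelength: λ' = λ₀ · √((1 − β)/(1 + β)).
λ' = 1027.6 × √(0.6670/1.3330) = 1027.6 × 0.70737 ≈ 726.9 nm.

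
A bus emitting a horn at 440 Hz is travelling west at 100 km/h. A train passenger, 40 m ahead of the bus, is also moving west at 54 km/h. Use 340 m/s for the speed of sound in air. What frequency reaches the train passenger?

100 km/h = 27.78 m/s; 54 km/h = 15 m/s.
The train passenger is ahead, so the bus is moving toward it while the train passenger is moving away from the bus.
General Doppler shift: f' = f · (v − v_o)/(v − v_s).
f' = 440 × (340 − 15)/(340 − 27.78) = 440 × 325/312.22 ≈ 458 Hz.

458 Hz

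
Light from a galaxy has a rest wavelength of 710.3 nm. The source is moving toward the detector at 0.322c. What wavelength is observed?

Relativistic Doppler for wavelength: λ' = λ₀ · √((1 − β)/(1 + β)).
λ' = 710.3 × √(0.6780/1.3220) = 710.3 × 0.71614 ≈ 508.7 nm.

508.7 nm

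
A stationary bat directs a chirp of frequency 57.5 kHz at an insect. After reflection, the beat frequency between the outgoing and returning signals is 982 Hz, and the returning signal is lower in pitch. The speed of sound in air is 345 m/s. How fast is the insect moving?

Double Doppler shift off a moving reflector: f₂ = f₀ · (v + u)/(v − u) (u > 0 toward emitter).
Returning signal is lower, so f₂ = f₀ − Δf = 57500 − 982 = 56518 Hz.
Rearranging, u = v · (f₂ − f₀)/(f₂ + f₀) = 345 × -982/114018 ≈ -2.97 m/s.
So the insect is moving at 2.97 m/s away from the emitter.

2.97 m/s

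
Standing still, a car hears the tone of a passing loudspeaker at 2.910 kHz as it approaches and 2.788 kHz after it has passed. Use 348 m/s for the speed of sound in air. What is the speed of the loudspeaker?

f₁/f₂ = (v + v_s)/(v − v_s), so v_s = v · (f₁ − f₂)/(f₁ + f₂).
v_s = 348 × (2.910 − 2.788)/(2.910 + 2.788) = 348 × 0.122/5.698 ≈ 7.5 m/s.

7.5 m/s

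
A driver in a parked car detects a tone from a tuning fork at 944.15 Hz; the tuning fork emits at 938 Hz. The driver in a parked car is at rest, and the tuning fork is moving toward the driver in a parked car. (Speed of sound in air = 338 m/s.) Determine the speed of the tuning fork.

f' = f · v/(v − v_s) ⇒ v_s = v · |1 − f/f'|.
v_s = 338 × |1 − 938/944.15| = 338 × 0.006514 ≈ 2.20 m/s.

2.20 m/s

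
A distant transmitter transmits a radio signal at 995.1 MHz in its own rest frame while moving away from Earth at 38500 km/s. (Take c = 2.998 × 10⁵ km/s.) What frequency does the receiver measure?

874.6 MHz

β = v/c = 38500/299800 = 0.1284.
Relativistic Doppler for frequency: f' = f₀ · √((1 − β)/(1 + β)).
f' = 995.1 × √(0.8716/1.1284) = 995.1 × 0.87886 ≈ 874.6 MHz.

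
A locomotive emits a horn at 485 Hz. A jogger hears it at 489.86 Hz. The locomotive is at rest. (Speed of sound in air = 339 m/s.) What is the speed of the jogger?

3.4 m/s

f' > f, so the jogger is approaching.
f' = f · (v + v_o)/v ⇒ v_o = v · |f'/f − 1|.
v_o = 339 × |489.86/485 − 1| = 339 × 0.01002 ≈ 3.4 m/s.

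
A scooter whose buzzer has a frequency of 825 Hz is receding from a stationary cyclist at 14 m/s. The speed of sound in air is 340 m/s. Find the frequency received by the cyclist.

With the source moving away from a stationary observer, f' = f · v/(v + v_s).
f' = 825 × 340/(340 + 14) = 825 × 340/354 ≈ 792 Hz.

792 Hz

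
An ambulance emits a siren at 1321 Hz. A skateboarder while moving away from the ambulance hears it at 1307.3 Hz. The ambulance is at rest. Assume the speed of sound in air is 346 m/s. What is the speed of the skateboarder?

3.6 m/s

f' = f · (v − v_o)/v ⇒ v_o = v · |f'/f − 1|.
v_o = 346 × |1307.3/1321 − 1| = 346 × 0.01037 ≈ 3.6 m/s.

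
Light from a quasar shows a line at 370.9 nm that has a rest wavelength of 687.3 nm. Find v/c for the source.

λ'/λ₀ = 0.5396 < 1 (blueshift), so the source is approaching.
λ'/λ₀ = √((1 − β)/(1 + β)) for an approaching source ⇒ β = (1 − r²)/(1 + r²) with r = λ'/λ₀.
β = (1 − 0.2912)/(1 + 0.2912) ≈ 0.549.

0.549c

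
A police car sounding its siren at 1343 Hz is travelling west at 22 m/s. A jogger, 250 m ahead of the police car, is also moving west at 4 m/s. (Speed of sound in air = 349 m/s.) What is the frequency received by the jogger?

The jogger is ahead, so the police car is moving toward it while the jogger is moving away from the police car.
General Doppler shift: f' = f · (v − v_o)/(v − v_s).
f' = 1343 × (349 − 4)/(349 − 22) = 1343 × 345/327 ≈ 1417 Hz.

1417 Hz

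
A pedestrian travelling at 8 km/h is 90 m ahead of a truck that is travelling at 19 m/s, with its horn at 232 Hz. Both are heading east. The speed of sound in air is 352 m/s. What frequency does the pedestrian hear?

244 Hz

8 km/h = 2.222 m/s.
The pedestrian is ahead, so the truck is moving toward it while the pedestrian is moving away from the truck.
Both move, so f' = f · (v − v_o)/(v − v_s).
f' = 232 × (352 − 2.222)/(352 − 19) = 232 × 349.78/333 ≈ 244 Hz.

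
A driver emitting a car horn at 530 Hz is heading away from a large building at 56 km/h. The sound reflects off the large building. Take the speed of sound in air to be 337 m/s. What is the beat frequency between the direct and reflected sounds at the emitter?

56 km/h = 15.56 m/s.
The large building receives the sound from a moving source: f₁ = f₀ · v/(v + v_e) = 530 × 337/352.56 ≈ 506.6 Hz.
On the return leg the driver is a moving observer: f₂ = f₁ · (v − v_e)/v = 506.6 × 321.44/337 ≈ 483.2 Hz.
Beat against the emitted tone: |f₂ − f₀| = 2v_e·f₀/(v + v_e) = 2 × 15.56 × 530/352.56 ≈ 46.8 Hz.

46.8 Hz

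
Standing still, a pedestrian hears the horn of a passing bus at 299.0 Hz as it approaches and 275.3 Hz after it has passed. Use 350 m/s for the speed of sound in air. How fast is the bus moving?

f₁/f₂ = (v + v_s)/(v − v_s), so v_s = v · (f₁ − f₂)/(f₁ + f₂).
v_s = 350 × (299.0 − 275.3)/(299.0 + 275.3) = 350 × 23.7/574.3 ≈ 14.4 m/s.

14.4 m/s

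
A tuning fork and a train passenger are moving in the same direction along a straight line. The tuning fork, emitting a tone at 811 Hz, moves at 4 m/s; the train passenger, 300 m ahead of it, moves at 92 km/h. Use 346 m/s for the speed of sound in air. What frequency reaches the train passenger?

92 km/h = 25.56 m/s.
The train passenger is ahead, so the tuning fork is moving toward it while the train passenger is moving away from the tuning fork.
General Doppler shift: f' = f · (v − v_o)/(v − v_s).
f' = 811 × (346 − 25.56)/(346 − 4) = 811 × 320.44/342 ≈ 760 Hz.

760 Hz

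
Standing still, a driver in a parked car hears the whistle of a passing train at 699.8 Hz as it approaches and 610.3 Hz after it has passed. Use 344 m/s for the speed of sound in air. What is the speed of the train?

f₁/f₂ = (v + v_s)/(v − v_s), so v_s = v · (f₁ − f₂)/(f₁ + f₂).
v_s = 344 × (699.8 − 610.3)/(699.8 + 610.3) = 344 × 89.5/1310.1 ≈ 23.5 m/s.

23.5 m/s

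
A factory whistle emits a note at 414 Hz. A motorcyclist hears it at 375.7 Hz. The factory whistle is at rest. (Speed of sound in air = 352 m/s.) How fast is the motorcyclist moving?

f' < f, so the motorcyclist is receding.
f' = f · (v − v_o)/v ⇒ v_o = v · |f'/f − 1|.
v_o = 352 × |375.7/414 − 1| = 352 × 0.09251 ≈ 33 m/s.

33 m/s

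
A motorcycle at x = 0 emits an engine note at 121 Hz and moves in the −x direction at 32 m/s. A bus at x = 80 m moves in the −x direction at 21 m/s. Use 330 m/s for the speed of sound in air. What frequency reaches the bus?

117 Hz

The observer lies on the +x side, so the source is heading away from the observer and the observer is heading toward the source.
Both move, so f' = f · (v + v_o)/(v + v_s).
f' = 121 × (330 + 21)/(330 + 32) = 121 × 351/362 ≈ 117 Hz.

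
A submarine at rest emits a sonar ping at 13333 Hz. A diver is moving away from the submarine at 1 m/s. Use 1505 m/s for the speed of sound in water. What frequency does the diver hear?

Moving observer, stationary source: f' = f · (v − v_o)/v.
f' = 13333 × (1505 − 1)/1505 = 13333 × 1504/1505 ≈ 13324 Hz.

13324 Hz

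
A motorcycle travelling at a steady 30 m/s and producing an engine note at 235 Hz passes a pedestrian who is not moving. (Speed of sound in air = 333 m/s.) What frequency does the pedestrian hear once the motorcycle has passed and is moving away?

Receding: f₂ = f · v/(v + v_s) = 235 × 333/363 ≈ 216 Hz.

216 Hz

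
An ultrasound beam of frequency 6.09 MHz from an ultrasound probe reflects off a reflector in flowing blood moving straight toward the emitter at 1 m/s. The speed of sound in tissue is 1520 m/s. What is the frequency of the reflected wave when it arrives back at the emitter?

6.098 MHz

The reflector in flowing blood first receives the wave as a moving observer: f₁ = f₀ · (v + u)/v = 6.09 × (1520 + 1)/1520 ≈ 6.094 MHz.
The reflection then acts as a moving source: f₂ = f₁ · v/(v − u) ≈ 6.098 MHz.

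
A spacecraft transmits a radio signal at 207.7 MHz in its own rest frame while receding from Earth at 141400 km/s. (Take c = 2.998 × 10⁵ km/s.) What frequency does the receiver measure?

β = v/c = 141400/299800 = 0.4716.
Relativistic Doppler for frequency: f' = f₀ · √((1 − β)/(1 + β)).
f' = 207.7 × √(0.5284/1.4716) = 207.7 × 0.59918 ≈ 124.5 MHz.

124.5 MHz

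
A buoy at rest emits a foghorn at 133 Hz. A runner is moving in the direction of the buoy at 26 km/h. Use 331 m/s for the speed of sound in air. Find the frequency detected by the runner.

136 Hz

26 km/h = 7.222 m/s.
Moving observer, stationary source: f' = f · (v + v_o)/v.
f' = 133 × (331 + 7.222)/331 = 133 × 338.22/331 ≈ 136 Hz.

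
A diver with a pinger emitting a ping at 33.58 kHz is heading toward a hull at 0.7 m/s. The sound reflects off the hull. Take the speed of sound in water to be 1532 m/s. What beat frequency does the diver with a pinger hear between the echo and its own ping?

The hull receives the sound from a moving source: f₁ = f₀ · v/(v − v_e) = 33.58 × 1532/1531.3 ≈ 33.5954 kHz.
On the return leg the diver with a pinger is a moving observer: f₂ = f₁ · (v + v_e)/v = 33.5954 × 1532.7/1532 ≈ 33.6107 kHz.
Equivalently f₂ = f₀ · (v + v_e)/(v − v_e).
Beat against the emitted tone (with f₀ = 33580 Hz): |f₂ − f₀| = 2v_e·f₀/(v − v_e) = 2 × 0.7 × 33580/1531.3 ≈ 30.7 Hz.

30.7 Hz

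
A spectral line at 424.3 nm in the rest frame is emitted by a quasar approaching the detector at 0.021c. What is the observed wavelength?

Relativistic Doppler for wavelength: λ' = λ₀ · √((1 − β)/(1 + β)).
λ' = 424.3 × √(0.9790/1.0210) = 424.3 × 0.97922 ≈ 415.5 nm.

415.5 nm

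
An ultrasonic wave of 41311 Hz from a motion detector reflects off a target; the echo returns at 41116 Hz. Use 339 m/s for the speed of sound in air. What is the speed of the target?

Double Doppler shift off a moving reflector: f₂ = f₀ · (v + u)/(v − u) (u > 0 toward emitter).
Rearranging, u = v · (f₂ − f₀)/(f₂ + f₀) = 339 × -195/82427 ≈ -0.80 m/s.
So the target is moving at 0.80 m/s away from the emitter.

0.80 m/s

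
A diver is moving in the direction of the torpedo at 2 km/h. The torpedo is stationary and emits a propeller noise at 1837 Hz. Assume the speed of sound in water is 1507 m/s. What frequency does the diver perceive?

1838 Hz

2 km/h = 0.5556 m/s.
Only the observer moves, toward the source, so f' = f · (v + v_o)/v.
f' = 1837 × (1507 + 0.5556)/1507 = 1837 × 1507.6/1507 ≈ 1838 Hz.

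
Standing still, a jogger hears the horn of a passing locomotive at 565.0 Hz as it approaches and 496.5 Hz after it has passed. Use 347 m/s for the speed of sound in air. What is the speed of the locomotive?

22.4 m/s

f₁/f₂ = (v + v_s)/(v − v_s), so v_s = v · (f₁ − f₂)/(f₁ + f₂).
v_s = 347 × (565.0 − 496.5)/(565.0 + 496.5) = 347 × 68.5/1061.5 ≈ 22.4 m/s.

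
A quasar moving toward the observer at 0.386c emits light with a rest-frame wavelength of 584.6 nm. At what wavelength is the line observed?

Relativistic Doppler for wavelength: λ' = λ₀ · √((1 − β)/(1 + β)).
λ' = 584.6 × √(0.6140/1.3860) = 584.6 × 0.66558 ≈ 389.1 nm.

389.1 nm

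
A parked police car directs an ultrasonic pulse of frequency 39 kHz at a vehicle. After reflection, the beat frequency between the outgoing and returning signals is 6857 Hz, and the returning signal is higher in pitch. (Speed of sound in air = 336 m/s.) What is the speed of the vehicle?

27 m/s

Double Doppler shift off a moving reflector: f₂ = f₀ · (v + u)/(v − u) (u > 0 toward emitter).
Returning signal is higher, so f₂ = f₀ + Δf = 39000 + 6857 = 45857 Hz.
Rearranging, u = v · (f₂ − f₀)/(f₂ + f₀) = 336 × 6857/84857 ≈ 27 m/s.
So the vehicle is moving at 27 m/s toward the emitter.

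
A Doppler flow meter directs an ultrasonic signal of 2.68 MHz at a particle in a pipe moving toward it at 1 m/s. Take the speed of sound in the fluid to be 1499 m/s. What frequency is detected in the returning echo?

2.684 MHz

At the particle in a pipe (a moving observer), f₁ = f₀ · (v + u)/v = 2.68 × 1500/1499 ≈ 2.682 MHz.
The reflection then acts as a moving source: f₂ = f₁ · v/(v − u) ≈ 2.684 MHz.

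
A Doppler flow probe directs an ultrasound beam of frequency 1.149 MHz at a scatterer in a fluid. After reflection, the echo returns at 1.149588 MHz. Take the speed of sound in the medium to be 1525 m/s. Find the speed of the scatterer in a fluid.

Double Doppler shift off a moving reflector: f₂ = f₀ · (v + u)/(v − u) (u > 0 toward emitter).
Rearranging, u = v · (f₂ − f₀)/(f₂ + f₀) = 1525 × 0.000588/2.298588 ≈ 0.39 m/s.
So the scatterer in a fluid is moving at 0.39 m/s toward the emitter.

0.39 m/s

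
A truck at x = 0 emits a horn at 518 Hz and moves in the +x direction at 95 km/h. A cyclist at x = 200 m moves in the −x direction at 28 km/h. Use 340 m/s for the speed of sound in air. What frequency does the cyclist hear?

95 km/h = 26.39 m/s; 28 km/h = 7.778 m/s.
The observer lies on the +x side, so the source is heading toward the observer and the observer is heading toward the source.
With source approaching and observer approaching, f' = f · (v + v_o)/(v − v_s).
f' = 518 × (340 + 7.778)/(340 − 26.39) = 518 × 347.78/313.61 ≈ 574 Hz.

574 Hz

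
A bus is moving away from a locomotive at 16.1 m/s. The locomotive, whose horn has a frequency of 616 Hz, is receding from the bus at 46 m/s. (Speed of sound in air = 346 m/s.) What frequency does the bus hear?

With source receding and observer receding, f' = f · (v − v_o)/(v + v_s).
f' = 616 × (346 − 16.1)/(346 + 46) = 616 × 329.9/392 ≈ 518 Hz.

518 Hz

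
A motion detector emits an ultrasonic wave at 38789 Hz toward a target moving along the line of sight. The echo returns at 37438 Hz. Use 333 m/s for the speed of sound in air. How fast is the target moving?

5.9 m/s

Double Doppler shift off a moving reflector: f₂ = f₀ · (v + u)/(v − u) (u > 0 toward emitter).
Rearranging, u = v · (f₂ − f₀)/(f₂ + f₀) = 333 × -1351/76227 ≈ -5.9 m/s.
So the target is moving at 5.9 m/s away from the emitter.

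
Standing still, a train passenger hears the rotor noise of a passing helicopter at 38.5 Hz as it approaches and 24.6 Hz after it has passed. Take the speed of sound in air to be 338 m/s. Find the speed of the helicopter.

74 m/s

f₁/f₂ = (v + v_s)/(v − v_s), so v_s = v · (f₁ − f₂)/(f₁ + f₂).
v_s = 338 × (38.5 − 24.6)/(38.5 + 24.6) = 338 × 13.9/63.1 ≈ 74 m/s.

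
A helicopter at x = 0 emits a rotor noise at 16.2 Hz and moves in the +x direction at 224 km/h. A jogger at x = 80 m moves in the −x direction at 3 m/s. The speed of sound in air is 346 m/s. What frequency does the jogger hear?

224 km/h = 62.22 m/s.
The observer lies on the +x side, so the source is heading toward the observer and the observer is heading toward the source.
General Doppler shift: f' = f · (v + v_o)/(v − v_s).
f' = 16.2 × (346 + 3)/(346 − 62.22) = 16.2 × 349/283.78 ≈ 19.9 Hz.

19.9 Hz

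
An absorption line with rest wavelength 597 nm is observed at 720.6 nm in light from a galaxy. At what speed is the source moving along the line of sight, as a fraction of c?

λ'/λ₀ = 1.2070 > 1 (redshift), so the source is receding.
λ'/λ₀ = √((1 + β)/(1 − β)) for a receding source ⇒ β = (r² − 1)/(r² + 1) with r = λ'/λ₀.
β = (1.4569 − 1)/(1.4569 + 1) ≈ 0.186.

0.186c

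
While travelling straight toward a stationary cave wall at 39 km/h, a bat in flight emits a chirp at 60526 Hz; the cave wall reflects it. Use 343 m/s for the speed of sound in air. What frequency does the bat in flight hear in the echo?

39 km/h = 10.83 m/s.
The cave wall receives the sound from a moving source: f₁ = f₀ · v/(v − v_e) = 60526 × 343/332.17 ≈ 62500 Hz.
On the return leg the bat in flight is a moving observer: f₂ = f₁ · (v + v_e)/v = 62500 × 353.83/343 ≈ 64474 Hz.
Equivalently f₂ = f₀ · (v + v_e)/(v − v_e).

64474 Hz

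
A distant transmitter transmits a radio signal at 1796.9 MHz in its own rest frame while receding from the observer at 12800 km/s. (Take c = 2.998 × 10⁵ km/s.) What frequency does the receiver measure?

1721.8 MHz

β = v/c = 12800/299800 = 0.0427.
Relativistic Doppler for frequency: f' = f₀ · √((1 − β)/(1 + β)).
f' = 1796.9 × √(0.9573/1.0427) = 1796.9 × 0.95818 ≈ 1721.8 MHz.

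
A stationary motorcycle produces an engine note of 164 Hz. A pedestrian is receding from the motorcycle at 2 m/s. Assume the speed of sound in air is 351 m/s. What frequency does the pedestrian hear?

163 Hz

Only the observer moves, away from the source, so f' = f · (v − v_o)/v.
f' = 164 × (351 − 2)/351 = 164 × 349/351 ≈ 163 Hz.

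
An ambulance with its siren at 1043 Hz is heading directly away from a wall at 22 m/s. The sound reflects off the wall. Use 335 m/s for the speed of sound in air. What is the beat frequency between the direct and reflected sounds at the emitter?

The wall receives the sound from a moving source: f₁ = f₀ · v/(v + v_e) = 1043 × 335/357 ≈ 978.7 Hz.
On the return leg the ambulance is a moving observer: f₂ = f₁ · (v − v_e)/v = 978.7 × 313/335 ≈ 914.5 Hz.
Equivalently f₂ = f₀ · (v − v_e)/(v + v_e).
Beat against the emitted tone: |f₂ − f₀| = 2v_e·f₀/(v + v_e) = 2 × 22 × 1043/357 ≈ 129 Hz.

129 Hz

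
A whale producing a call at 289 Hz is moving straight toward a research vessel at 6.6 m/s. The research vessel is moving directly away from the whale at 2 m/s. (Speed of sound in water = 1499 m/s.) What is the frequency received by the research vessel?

With source approaching and observer receding, f' = f · (v − v_o)/(v − v_s).
f' = 289 × (1499 − 2)/(1499 − 6.6) = 289 × 1497/1492.4 ≈ 290 Hz.

290 Hz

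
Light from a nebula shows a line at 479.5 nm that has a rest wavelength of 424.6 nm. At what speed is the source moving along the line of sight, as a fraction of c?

λ'/λ₀ = 1.1293 > 1 (redshift), so the source is receding.
λ'/λ₀ = √((1 + β)/(1 − β)) for a receding source ⇒ β = (r² − 1)/(r² + 1) with r = λ'/λ₀.
β = (1.2753 − 1)/(1.2753 + 1) ≈ 0.121.

0.121c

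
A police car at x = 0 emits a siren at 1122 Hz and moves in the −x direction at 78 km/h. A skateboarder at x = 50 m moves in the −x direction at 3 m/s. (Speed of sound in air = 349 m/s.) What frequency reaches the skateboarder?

1065 Hz

78 km/h = 21.67 m/s.
The observer lies on the +x side, so the source is heading away from the observer and the observer is heading toward the source.
With source receding and observer approaching, f' = f · (v + v_o)/(v + v_s).
f' = 1122 × (349 + 3)/(349 + 21.67) = 1122 × 352/370.67 ≈ 1065 Hz.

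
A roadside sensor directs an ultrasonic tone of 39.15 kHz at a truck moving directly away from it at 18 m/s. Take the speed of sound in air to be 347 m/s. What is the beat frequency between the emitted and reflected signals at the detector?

3861 Hz

The truck first receives the wave as a moving observer: f₁ = f₀ · (v − u)/v = 39.15 × (347 − 18)/347 ≈ 37.12 kHz.
The reflection then acts as a moving source: f₂ = f₁ · v/(v + u) ≈ 35.29 kHz.
Equivalently f₂ = f₀ · (v − u)/(v + u).
Beat frequency (with f₀ = 39150 Hz): |f₂ − f₀| = 2u·f₀/(v + u) = 2 × 18 × 39150/365 ≈ 3861 Hz.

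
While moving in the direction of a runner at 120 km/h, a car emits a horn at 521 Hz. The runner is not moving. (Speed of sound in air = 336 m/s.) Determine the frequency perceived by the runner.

120 km/h = 33.33 m/s.
Only the source moves, toward the listener, so f' = f · v/(v − v_s).
f' = 521 × 336/(336 − 33.33) = 521 × 336/302.7 ≈ 578 Hz.

578 Hz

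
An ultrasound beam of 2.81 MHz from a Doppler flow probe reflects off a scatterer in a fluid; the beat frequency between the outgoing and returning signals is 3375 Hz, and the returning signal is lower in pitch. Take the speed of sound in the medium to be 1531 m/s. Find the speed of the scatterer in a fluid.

Double Doppler shift off a moving reflector: f₂ = f₀ · (v + u)/(v − u) (u > 0 toward emitter).
Returning signal is lower, so f₂ = f₀ − Δf = 2810000 − 3375 = 2806625 Hz.
Rearranging, u = v · (f₂ − f₀)/(f₂ + f₀) = 1531 × -3375/5616625 ≈ -0.92 m/s.
So the scatterer in a fluid is moving at 0.92 m/s away from the emitter.

0.92 m/s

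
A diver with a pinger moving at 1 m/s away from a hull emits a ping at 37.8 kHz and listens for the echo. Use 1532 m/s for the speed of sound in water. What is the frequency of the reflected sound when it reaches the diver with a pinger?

37.8 kHz

The hull receives the sound from a moving source: f₁ = f₀ · v/(v + v_e) = 37.8 × 1532/1533 ≈ 37.8 kHz.
On the return leg the diver with a pinger is a moving observer: f₂ = f₁ · (v − v_e)/v = 37.8 × 1531/1532 ≈ 37.8 kHz.
Equivalently f₂ = f₀ · (v − v_e)/(v + v_e).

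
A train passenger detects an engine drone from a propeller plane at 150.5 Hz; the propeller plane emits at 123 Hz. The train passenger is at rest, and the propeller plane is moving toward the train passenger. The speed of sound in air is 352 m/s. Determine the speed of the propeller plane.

f' = f · v/(v − v_s) ⇒ v_s = v · |1 − f/f'|.
v_s = 352 × |1 − 123/150.5| = 352 × 0.1827 ≈ 64 m/s.

64 m/s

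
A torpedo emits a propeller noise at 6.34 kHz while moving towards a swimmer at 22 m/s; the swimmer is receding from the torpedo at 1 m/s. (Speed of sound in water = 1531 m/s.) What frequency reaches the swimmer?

General Doppler shift: f' = f · (v − v_o)/(v − v_s).
f' = 6.34 × (1531 − 1)/(1531 − 22) = 6.34 × 1530/1509 ≈ 6.43 kHz.

6.43 kHz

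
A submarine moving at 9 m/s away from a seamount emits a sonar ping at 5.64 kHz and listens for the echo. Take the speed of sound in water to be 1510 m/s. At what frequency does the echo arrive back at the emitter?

5.57 kHz

The seamount receives the sound from a moving source: f₁ = f₀ · v/(v + v_e) = 5.64 × 1510/1519 ≈ 5.61 kHz.
On the return leg the submarine is a moving observer: f₂ = f₁ · (v − v_e)/v = 5.61 × 1501/1510 ≈ 5.57 kHz.
Equivalently f₂ = f₀ · (v − v_e)/(v + v_e).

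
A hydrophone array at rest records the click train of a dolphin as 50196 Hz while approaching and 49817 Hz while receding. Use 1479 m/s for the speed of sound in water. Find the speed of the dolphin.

f₁/f₂ = (v + v_s)/(v − v_s), so v_s = v · (f₁ − f₂)/(f₁ + f₂).
v_s = 1479 × (50196 − 49817)/(50196 + 49817) = 1479 × 379/100013 ≈ 5.6 m/s.

5.6 m/s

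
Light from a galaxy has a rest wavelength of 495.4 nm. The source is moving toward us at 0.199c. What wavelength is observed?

Relativistic Doppler for wavelength: λ' = λ₀ · √((1 − β)/(1 + β)).
λ' = 495.4 × √(0.8010/1.1990) = 495.4 × 0.81735 ≈ 404.9 nm.

404.9 nm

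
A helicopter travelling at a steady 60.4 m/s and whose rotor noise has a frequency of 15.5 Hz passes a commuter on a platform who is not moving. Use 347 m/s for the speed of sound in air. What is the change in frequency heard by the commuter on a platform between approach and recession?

5.56 Hz

Approaching: f₁ = f · v/(v − v_s) = 15.5 × 347/286.6 ≈ 18.77 Hz.
Receding: f₂ = f · v/(v + v_s) = 15.5 × 347/407.4 ≈ 13.20 Hz.
Drop: f₁ − f₂ = 2f·v·v_s/(v² − v_s²) = 2 × 15.5 × 347 × 60.4/(347² − 60.4²) ≈ 5.56 Hz.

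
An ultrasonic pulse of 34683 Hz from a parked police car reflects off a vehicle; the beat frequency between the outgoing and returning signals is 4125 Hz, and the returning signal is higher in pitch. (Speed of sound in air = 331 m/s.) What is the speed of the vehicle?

18.6 m/s

Double Doppler shift off a moving reflector: f₂ = f₀ · (v + u)/(v − u) (u > 0 toward emitter).
Returning signal is higher, so f₂ = f₀ + Δf = 34683 + 4125 = 38808 Hz.
Rearranging, u = v · (f₂ − f₀)/(f₂ + f₀) = 331 × 4125/73491 ≈ 18.6 m/s.
So the vehicle is moving at 18.6 m/s toward the emitter.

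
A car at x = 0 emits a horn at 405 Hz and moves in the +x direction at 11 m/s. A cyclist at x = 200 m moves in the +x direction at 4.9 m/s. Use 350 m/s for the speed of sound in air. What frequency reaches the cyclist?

412 Hz

The observer lies on the +x side, so the source is heading toward the observer and the observer is heading away from the source.
General Doppler shift: f' = f · (v − v_o)/(v − v_s).
f' = 405 × (350 − 4.9)/(350 − 11) = 405 × 345.1/339 ≈ 412 Hz.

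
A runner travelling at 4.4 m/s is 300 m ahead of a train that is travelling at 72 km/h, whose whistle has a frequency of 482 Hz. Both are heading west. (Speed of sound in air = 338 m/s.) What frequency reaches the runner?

506 Hz

72 km/h = 20 m/s.
The runner is ahead, so the train is moving toward it while the runner is moving away from the train.
With source approaching and observer receding, f' = f · (v − v_o)/(v − v_s).
f' = 482 × (338 − 4.4)/(338 − 20) = 482 × 333.6/318 ≈ 506 Hz.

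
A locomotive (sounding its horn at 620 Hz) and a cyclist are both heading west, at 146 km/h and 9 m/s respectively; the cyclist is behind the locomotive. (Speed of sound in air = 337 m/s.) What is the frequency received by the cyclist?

568 Hz

146 km/h = 40.56 m/s.
The cyclist is behind, so the locomotive is moving away from it while the cyclist is moving toward the locomotive.
Both move, so f' = f · (v + v_o)/(v + v_s).
f' = 620 × (337 + 9)/(337 + 40.56) = 620 × 346/377.56 ≈ 568 Hz.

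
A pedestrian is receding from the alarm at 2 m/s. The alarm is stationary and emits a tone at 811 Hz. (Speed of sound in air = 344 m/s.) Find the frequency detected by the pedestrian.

Only the observer moves, away from the source, so f' = f · (v − v_o)/v.
f' = 811 × (344 − 2)/344 = 811 × 342/344 ≈ 806 Hz.

806 Hz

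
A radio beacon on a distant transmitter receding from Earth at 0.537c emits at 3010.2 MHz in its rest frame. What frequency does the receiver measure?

Relativistic Doppler for frequency: f' = f₀ · √((1 − β)/(1 + β)).
f' = 3010.2 × √(0.4630/1.5370) = 3010.2 × 0.54885 ≈ 1652.1 MHz.

1652.1 MHz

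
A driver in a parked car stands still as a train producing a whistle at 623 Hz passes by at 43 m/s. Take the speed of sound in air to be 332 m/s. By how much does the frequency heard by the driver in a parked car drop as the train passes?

164 Hz

Approaching: f₁ = f · v/(v − v_s) = 623 × 332/289 ≈ 716 Hz.
Receding: f₂ = f · v/(v + v_s) = 623 × 332/375 ≈ 552 Hz.
Drop: f₁ − f₂ = 2f·v·v_s/(v² − v_s²) = 2 × 623 × 332 × 43/(332² − 43²) ≈ 164 Hz.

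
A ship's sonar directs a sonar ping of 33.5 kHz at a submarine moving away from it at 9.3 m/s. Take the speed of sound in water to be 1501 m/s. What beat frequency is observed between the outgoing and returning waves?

413 Hz

The submarine first receives the wave as a moving observer: f₁ = f₀ · (v − u)/v = 33.5 × (1501 − 9.3)/1501 ≈ 33.292 kHz.
The reflection then acts as a moving source: f₂ = f₁ · v/(v + u) ≈ 33.087 kHz.
Beat frequency (with f₀ = 33500 Hz): |f₂ − f₀| = 2u·f₀/(v + u) = 2 × 9.3 × 33500/1510.3 ≈ 413 Hz.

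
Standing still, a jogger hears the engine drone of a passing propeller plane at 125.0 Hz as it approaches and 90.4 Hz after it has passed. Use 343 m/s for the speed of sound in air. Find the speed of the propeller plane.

f₁/f₂ = (v + v_s)/(v − v_s), so v_s = v · (f₁ − f₂)/(f₁ + f₂).
v_s = 343 × (125.0 − 90.4)/(125.0 + 90.4) = 343 × 34.6/215.4 ≈ 55 m/s.

55 m/s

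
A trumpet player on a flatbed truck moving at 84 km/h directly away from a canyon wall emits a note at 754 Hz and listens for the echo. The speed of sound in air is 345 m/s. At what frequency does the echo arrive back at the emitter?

658 Hz

84 km/h = 23.33 m/s.
The canyon wall receives the sound from a moving source: f₁ = f₀ · v/(v + v_e) = 754 × 345/368.33 ≈ 706 Hz.
On the return leg the trumpet player on a flatbed truck is a moving observer: f₂ = f₁ · (v − v_e)/v = 706 × 321.67/345 ≈ 658 Hz.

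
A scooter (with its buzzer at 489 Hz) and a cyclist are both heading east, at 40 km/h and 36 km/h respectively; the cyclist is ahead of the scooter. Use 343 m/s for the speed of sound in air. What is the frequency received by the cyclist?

491 Hz

40 km/h = 11.11 m/s; 36 km/h = 10 m/s.
The cyclist is ahead, so the scooter is moving toward it while the cyclist is moving away from the scooter.
Both move, so f' = f · (v − v_o)/(v − v_s).
f' = 489 × (343 − 10)/(343 − 11.11) = 489 × 333/331.89 ≈ 491 Hz.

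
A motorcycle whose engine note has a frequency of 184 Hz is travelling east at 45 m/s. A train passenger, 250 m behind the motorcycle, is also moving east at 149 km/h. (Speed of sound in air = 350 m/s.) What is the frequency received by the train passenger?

182 Hz

149 km/h = 41.39 m/s.
The train passenger is behind, so the motorcycle is moving away from it while the train passenger is moving toward the motorcycle.
With source receding and observer approaching, f' = f · (v + v_o)/(v + v_s).
f' = 184 × (350 + 41.39)/(350 + 45) = 184 × 391.39/395 ≈ 182 Hz.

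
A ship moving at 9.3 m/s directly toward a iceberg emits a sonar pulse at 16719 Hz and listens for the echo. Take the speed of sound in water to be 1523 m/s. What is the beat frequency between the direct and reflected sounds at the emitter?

The iceberg receives the sound from a moving source: f₁ = f₀ · v/(v − v_e) = 16719 × 1523/1513.7 ≈ 16822 Hz.
On the return leg the ship is a moving observer: f₂ = f₁ · (v + v_e)/v = 16822 × 1532.3/1523 ≈ 16924 Hz.
Equivalently f₂ = f₀ · (v + v_e)/(v − v_e).
Beat against the emitted tone: |f₂ − f₀| = 2v_e·f₀/(v − v_e) = 2 × 9.3 × 16719/1513.7 ≈ 205 Hz.

205 Hz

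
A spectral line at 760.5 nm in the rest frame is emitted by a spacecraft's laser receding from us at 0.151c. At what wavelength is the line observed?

Relativistic Doppler for wavelength: λ' = λ₀ · √((1 + β)/(1 − β)).
λ' = 760.5 × √(1.1510/0.8490) = 760.5 × 1.16435 ≈ 885.5 nm.

885.5 nm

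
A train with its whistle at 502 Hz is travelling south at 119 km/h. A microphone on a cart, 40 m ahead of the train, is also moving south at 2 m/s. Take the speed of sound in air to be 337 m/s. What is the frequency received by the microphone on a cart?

553 Hz

119 km/h = 33.06 m/s.
The microphone on a cart is ahead, so the train is moving toward it while the microphone on a cart is moving away from the train.
General Doppler shift: f' = f · (v − v_o)/(v − v_s).
f' = 502 × (337 − 2)/(337 − 33.06) = 502 × 335/303.94 ≈ 553 Hz.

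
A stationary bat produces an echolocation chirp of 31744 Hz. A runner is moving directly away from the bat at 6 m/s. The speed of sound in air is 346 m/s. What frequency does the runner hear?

Moving observer, stationary source: f' = f · (v − v_o)/v.
f' = 31744 × (346 − 6)/346 = 31744 × 340/346 ≈ 31194 Hz.

31194 Hz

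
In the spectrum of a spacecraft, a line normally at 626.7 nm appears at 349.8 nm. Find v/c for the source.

λ'/λ₀ = 0.5582 < 1 (blueshift), so the source is approaching.
λ'/λ₀ = √((1 − β)/(1 + β)) for an approaching source ⇒ β = (1 − r²)/(1 + r²) with r = λ'/λ₀.
β = (1 − 0.3115)/(1 + 0.3115) ≈ 0.525.

0.525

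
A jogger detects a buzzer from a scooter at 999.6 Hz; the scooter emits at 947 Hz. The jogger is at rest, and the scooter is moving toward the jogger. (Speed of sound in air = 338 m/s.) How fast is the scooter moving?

17.8 m/s

f' = f · v/(v − v_s) ⇒ v_s = v · |1 − f/f'|.
v_s = 338 × |1 − 947/999.6| = 338 × 0.05262 ≈ 17.8 m/s.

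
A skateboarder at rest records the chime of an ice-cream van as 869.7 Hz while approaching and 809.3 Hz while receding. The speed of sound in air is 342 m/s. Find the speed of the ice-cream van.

f₁/f₂ = (v + v_s)/(v − v_s), so v_s = v · (f₁ − f₂)/(f₁ + f₂).
v_s = 342 × (869.7 − 809.3)/(869.7 + 809.3) = 342 × 60.4/1679.0 ≈ 12.3 m/s.

12.3 m/s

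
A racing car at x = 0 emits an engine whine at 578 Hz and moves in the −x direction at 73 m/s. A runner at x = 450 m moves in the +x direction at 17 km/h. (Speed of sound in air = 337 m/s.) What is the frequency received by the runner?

468 Hz

17 km/h = 4.722 m/s.
The observer lies on the +x side, so the source is heading away from the observer and the observer is heading away from the source.
Both move, so f' = f · (v − v_o)/(v + v_s).
f' = 578 × (337 − 4.722)/(337 + 73) = 578 × 332.28/410 ≈ 468 Hz.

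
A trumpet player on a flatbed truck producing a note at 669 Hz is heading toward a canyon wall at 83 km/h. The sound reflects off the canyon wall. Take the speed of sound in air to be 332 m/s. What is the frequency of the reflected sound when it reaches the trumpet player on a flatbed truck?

769 Hz

83 km/h = 23.06 m/s.
The canyon wall receives the sound from a moving source: f₁ = f₀ · v/(v − v_e) = 669 × 332/308.94 ≈ 719 Hz.
On the return leg the trumpet player on a flatbed truck is a moving observer: f₂ = f₁ · (v + v_e)/v = 719 × 355.06/332 ≈ 769 Hz.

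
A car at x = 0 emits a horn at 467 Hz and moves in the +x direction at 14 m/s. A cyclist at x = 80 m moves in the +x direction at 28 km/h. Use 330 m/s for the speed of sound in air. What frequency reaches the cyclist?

28 km/h = 7.778 m/s.
The observer lies on the +x side, so the source is heading toward the observer and the observer is heading away from the source.
General Doppler shift: f' = f · (v − v_o)/(v − v_s).
f' = 467 × (330 − 7.778)/(330 − 14) = 467 × 322.22/316 ≈ 476 Hz.

476 Hz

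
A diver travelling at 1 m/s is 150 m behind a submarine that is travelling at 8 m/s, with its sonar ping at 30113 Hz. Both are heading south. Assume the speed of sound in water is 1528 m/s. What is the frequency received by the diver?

The diver is behind, so the submarine is moving away from it while the diver is moving toward the submarine.
General Doppler shift: f' = f · (v + v_o)/(v + v_s).
f' = 30113 × (1528 + 1)/(1528 + 8) = 30113 × 1529/1536 ≈ 29976 Hz.

29976 Hz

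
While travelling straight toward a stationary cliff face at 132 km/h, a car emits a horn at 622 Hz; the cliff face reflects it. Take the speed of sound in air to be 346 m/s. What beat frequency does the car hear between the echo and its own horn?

147 Hz

132 km/h = 36.67 m/s.
The cliff face receives the sound from a moving source: f₁ = f₀ · v/(v − v_e) = 622 × 346/309.33 ≈ 695.7 Hz.
On the return leg the car is a moving observer: f₂ = f₁ · (v + v_e)/v = 695.7 × 382.67/346 ≈ 769.5 Hz.
Equivalently f₂ = f₀ · (v + v_e)/(v − v_e).
Beat against the emitted tone: |f₂ − f₀| = 2v_e·f₀/(v − v_e) = 2 × 36.67 × 622/309.33 ≈ 147 Hz.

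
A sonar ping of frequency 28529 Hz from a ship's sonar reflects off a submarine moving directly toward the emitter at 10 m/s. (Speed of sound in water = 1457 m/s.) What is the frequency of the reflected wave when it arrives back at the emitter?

28923 Hz

The submarine first receives the wave as a moving observer: f₁ = f₀ · (v + u)/v = 28529 × (1457 + 10)/1457 ≈ 28725 Hz.
On reflection it acts as a source moving toward the stationary detector: f₂ = f₁ · v/(v − u) = 28725 × 1457/1447 ≈ 28923 Hz.
Equivalently f₂ = f₀ · (v + u)/(v − u).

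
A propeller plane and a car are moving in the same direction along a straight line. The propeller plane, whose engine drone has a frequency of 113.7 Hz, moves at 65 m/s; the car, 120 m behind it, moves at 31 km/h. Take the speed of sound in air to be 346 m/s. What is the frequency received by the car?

31 km/h = 8.611 m/s.
The car is behind, so the propeller plane is moving away from it while the car is moving toward the propeller plane.
General Doppler shift: f' = f · (v + v_o)/(v + v_s).
f' = 113.7 × (346 + 8.611)/(346 + 65) = 113.7 × 354.61/411 ≈ 98 Hz.

98 Hz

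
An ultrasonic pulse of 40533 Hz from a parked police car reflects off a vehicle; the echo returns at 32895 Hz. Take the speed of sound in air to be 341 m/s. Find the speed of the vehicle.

Double Doppler shift off a moving reflector: f₂ = f₀ · (v + u)/(v − u) (u > 0 toward emitter).
Rearranging, u = v · (f₂ − f₀)/(f₂ + f₀) = 341 × -7638/73428 ≈ -35 m/s.
So the vehicle is moving at 35 m/s away from the emitter.

35 m/s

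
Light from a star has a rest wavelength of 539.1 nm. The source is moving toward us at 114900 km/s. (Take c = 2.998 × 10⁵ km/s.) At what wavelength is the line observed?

360.0 nm

β = v/c = 114900/299800 = 0.3833.
Relativistic Doppler for wavelength: λ' = λ₀ · √((1 − β)/(1 + β)).
λ' = 539.1 × √(0.6167/1.3833) = 539.1 × 0.66773 ≈ 360.0 nm.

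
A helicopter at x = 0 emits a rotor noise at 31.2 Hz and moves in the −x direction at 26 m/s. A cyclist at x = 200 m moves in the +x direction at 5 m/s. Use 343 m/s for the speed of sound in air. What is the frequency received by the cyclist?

28.6 Hz

The observer lies on the +x side, so the source is heading away from the observer and the observer is heading away from the source.
With source receding and observer receding, f' = f · (v − v_o)/(v + v_s).
f' = 31.2 × (343 − 5)/(343 + 26) = 31.2 × 338/369 ≈ 28.6 Hz.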